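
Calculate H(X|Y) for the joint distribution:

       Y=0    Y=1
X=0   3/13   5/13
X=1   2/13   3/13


H(X|Y) = Σ_y p(y) H(X|Y=y)
  p(Y=0) = 5/13, H(X|Y=0) = 0.9710
  p(Y=1) = 8/13, H(X|Y=1) = 0.9544
H(X|Y) = 0.3846×0.9710 + 0.6154×0.9544 = 0.9608 bits


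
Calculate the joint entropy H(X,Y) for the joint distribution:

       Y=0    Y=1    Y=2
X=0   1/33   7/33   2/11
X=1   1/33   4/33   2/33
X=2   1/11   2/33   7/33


H(X,Y) = -Σ p(x,y) log₂ p(x,y)
  p(0,0)=1/33: -0.0303 × log₂(0.0303) = 0.1529
  p(0,1)=7/33: -0.2121 × log₂(0.2121) = 0.4745
  p(0,2)=2/11: -0.1818 × log₂(0.1818) = 0.4472
  p(1,0)=1/33: -0.0303 × log₂(0.0303) = 0.1529
  p(1,1)=4/33: -0.1212 × log₂(0.1212) = 0.3690
  p(1,2)=2/33: -0.0606 × log₂(0.0606) = 0.2451
  p(2,0)=1/11: -0.0909 × log₂(0.0909) = 0.3145
  p(2,1)=2/33: -0.0606 × log₂(0.0606) = 0.2451
  p(2,2)=7/33: -0.2121 × log₂(0.2121) = 0.4745
H(X,Y) = 2.8757 bits


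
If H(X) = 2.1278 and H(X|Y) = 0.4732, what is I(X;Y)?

I(X;Y) = H(X) - H(X|Y)
I(X;Y) = 2.1278 - 0.4732 = 1.6546 bits


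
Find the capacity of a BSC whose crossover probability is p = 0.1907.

For BSC with error probability p:
C = 1 - H(p) where H(p) is binary entropy
H(0.1907) = -0.1907 × log₂(0.1907) - 0.8093 × log₂(0.8093)
H(p) = 0.7029
C = 1 - 0.7029 = 0.2971 bits/use


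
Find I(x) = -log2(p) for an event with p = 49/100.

Information content I(x) = -log₂(p(x))
I = -log₂(49/100) = -log₂(0.4900)
I = 1.0291 bits


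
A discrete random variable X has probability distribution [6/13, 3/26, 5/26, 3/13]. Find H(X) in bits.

H(X) = -Σ p(x) log₂ p(x)
  -6/13 × log₂(6/13) = 0.5148
  -3/26 × log₂(3/26) = 0.3595
  -5/26 × log₂(5/26) = 0.4574
  -3/13 × log₂(3/13) = 0.4882
H(X) = 1.8199 bits


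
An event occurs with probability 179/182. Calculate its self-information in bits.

Information content I(x) = -log₂(p(x))
I = -log₂(179/182) = -log₂(0.9835)
I = 0.0240 bits


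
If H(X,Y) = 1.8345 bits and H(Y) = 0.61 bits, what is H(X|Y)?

Chain rule: H(X,Y) = H(X|Y) + H(Y)
H(X|Y) = H(X,Y) - H(Y) = 1.8345 - 0.61 = 1.2245 bits


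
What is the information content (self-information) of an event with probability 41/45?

Information content I(x) = -log₂(p(x))
I = -log₂(41/45) = -log₂(0.9111)
I = 0.1343 bits


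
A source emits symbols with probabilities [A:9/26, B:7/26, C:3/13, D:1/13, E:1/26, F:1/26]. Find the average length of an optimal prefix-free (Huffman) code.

Huffman tree construction:
Combine smallest probabilities repeatedly
Resulting codes:
  A: 11 (length 2)
  B: 10 (length 2)
  C: 01 (length 2)
  D: 000 (length 3)
  E: 0010 (length 4)
  F: 0011 (length 4)
Average length = Σ p(s) × length(s) = 2.2308 bits


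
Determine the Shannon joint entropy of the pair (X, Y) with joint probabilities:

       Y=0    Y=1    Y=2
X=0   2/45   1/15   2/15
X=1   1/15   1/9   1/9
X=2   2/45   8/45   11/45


H(X,Y) = -Σ p(x,y) log₂ p(x,y)
  p(0,0)=2/45: -0.0444 × log₂(0.0444) = 0.1996
  p(0,1)=1/15: -0.0667 × log₂(0.0667) = 0.2605
  p(0,2)=2/15: -0.1333 × log₂(0.1333) = 0.3876
  p(1,0)=1/15: -0.0667 × log₂(0.0667) = 0.2605
  p(1,1)=1/9: -0.1111 × log₂(0.1111) = 0.3522
  p(1,2)=1/9: -0.1111 × log₂(0.1111) = 0.3522
  p(2,0)=2/45: -0.0444 × log₂(0.0444) = 0.1996
  p(2,1)=8/45: -0.1778 × log₂(0.1778) = 0.4430
  p(2,2)=11/45: -0.2444 × log₂(0.2444) = 0.4968
H(X,Y) = 2.9520 bits


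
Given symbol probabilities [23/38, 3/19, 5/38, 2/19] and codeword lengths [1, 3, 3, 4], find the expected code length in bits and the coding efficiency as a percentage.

Average length L = Σ p_i × l_i = 1.8947 bits
Entropy H = 1.5858 bits
Efficiency η = H/L × 100% = 83.69%


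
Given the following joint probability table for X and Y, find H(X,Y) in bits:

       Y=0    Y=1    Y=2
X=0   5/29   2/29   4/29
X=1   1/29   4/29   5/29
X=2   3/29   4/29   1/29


H(X,Y) = -Σ p(x,y) log₂ p(x,y)
  p(0,0)=5/29: -0.1724 × log₂(0.1724) = 0.4373
  p(0,1)=2/29: -0.0690 × log₂(0.0690) = 0.2661
  p(0,2)=4/29: -0.1379 × log₂(0.1379) = 0.3942
  p(1,0)=1/29: -0.0345 × log₂(0.0345) = 0.1675
  p(1,1)=4/29: -0.1379 × log₂(0.1379) = 0.3942
  p(1,2)=5/29: -0.1724 × log₂(0.1724) = 0.4373
  p(2,0)=3/29: -0.1034 × log₂(0.1034) = 0.3386
  p(2,1)=4/29: -0.1379 × log₂(0.1379) = 0.3942
  p(2,2)=1/29: -0.0345 × log₂(0.0345) = 0.1675
H(X,Y) = 2.9968 bits


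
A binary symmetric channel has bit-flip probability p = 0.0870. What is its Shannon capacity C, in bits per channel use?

For BSC with error probability p:
C = 1 - H(p) where H(p) is binary entropy
H(0.0870) = -0.0870 × log₂(0.0870) - 0.9130 × log₂(0.9130)
H(p) = 0.4264
C = 1 - 0.4264 = 0.5736 bits/use


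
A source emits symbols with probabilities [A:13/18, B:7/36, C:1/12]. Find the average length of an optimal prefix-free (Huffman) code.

Huffman tree construction:
Combine smallest probabilities repeatedly
Resulting codes:
  A: 1 (length 1)
  B: 01 (length 2)
  C: 00 (length 2)
Average length = Σ p(s) × length(s) = 1.2778 bits


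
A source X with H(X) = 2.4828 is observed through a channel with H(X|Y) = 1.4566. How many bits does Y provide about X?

I(X;Y) = H(X) - H(X|Y)
I(X;Y) = 2.4828 - 1.4566 = 1.0262 bits


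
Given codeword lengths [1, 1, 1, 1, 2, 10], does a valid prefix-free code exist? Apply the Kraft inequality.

Kraft inequality: Σ 2^(-l_i) ≤ 1 for prefix-free code
Calculating: 2^(-1) + 2^(-1) + 2^(-1) + 2^(-1) + 2^(-2) + 2^(-10)
= 0.5 + 0.5 + 0.5 + 0.5 + 0.25 + 0.0009765625
= 2.2510
Since 2.2510 > 1, prefix-free code does not exist


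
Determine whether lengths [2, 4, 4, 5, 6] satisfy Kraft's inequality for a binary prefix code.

Kraft inequality: Σ 2^(-l_i) ≤ 1 for prefix-free code
Calculating: 2^(-2) + 2^(-4) + 2^(-4) + 2^(-5) + 2^(-6)
= 0.25 + 0.0625 + 0.0625 + 0.03125 + 0.015625
= 0.4219
Since 0.4219 ≤ 1, prefix-free code exists


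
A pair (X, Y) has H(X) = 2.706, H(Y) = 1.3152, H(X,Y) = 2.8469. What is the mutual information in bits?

I(X;Y) = H(X) + H(Y) - H(X,Y)
I(X;Y) = 2.706 + 1.3152 - 2.8469 = 1.1743 bits


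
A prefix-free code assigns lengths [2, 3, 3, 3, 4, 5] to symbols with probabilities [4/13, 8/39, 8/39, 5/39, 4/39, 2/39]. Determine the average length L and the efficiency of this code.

Average length L = Σ p_i × l_i = 2.8974 bits
Entropy H = 2.3975 bits
Efficiency η = H/L × 100% = 82.74%


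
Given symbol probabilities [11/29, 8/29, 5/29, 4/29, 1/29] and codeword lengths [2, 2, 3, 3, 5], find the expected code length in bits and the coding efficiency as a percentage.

Average length L = Σ p_i × l_i = 2.4138 bits
Entropy H = 2.0420 bits
Efficiency η = H/L × 100% = 84.60%


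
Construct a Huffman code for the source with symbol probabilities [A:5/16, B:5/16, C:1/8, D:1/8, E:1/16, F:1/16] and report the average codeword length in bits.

Huffman tree construction:
Combine smallest probabilities repeatedly
Resulting codes:
  A: 10 (length 2)
  B: 11 (length 2)
  C: 010 (length 3)
  D: 011 (length 3)
  E: 000 (length 3)
  F: 001 (length 3)
Average length = Σ p(s) × length(s) = 2.3750 bits


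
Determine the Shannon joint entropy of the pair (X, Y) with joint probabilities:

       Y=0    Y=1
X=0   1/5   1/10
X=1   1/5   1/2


H(X,Y) = -Σ p(x,y) log₂ p(x,y)
  p(0,0)=1/5: -0.2000 × log₂(0.2000) = 0.4644
  p(0,1)=1/10: -0.1000 × log₂(0.1000) = 0.3322
  p(1,0)=1/5: -0.2000 × log₂(0.2000) = 0.4644
  p(1,1)=1/2: -0.5000 × log₂(0.5000) = 0.5000
H(X,Y) = 1.7610 bits


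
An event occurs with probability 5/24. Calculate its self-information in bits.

Information content I(x) = -log₂(p(x))
I = -log₂(5/24) = -log₂(0.2083)
I = 2.2630 bits


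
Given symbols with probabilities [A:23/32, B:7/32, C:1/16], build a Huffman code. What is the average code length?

Huffman tree construction:
Combine smallest probabilities repeatedly
Resulting codes:
  A: 1 (length 1)
  B: 01 (length 2)
  C: 00 (length 2)
Average length = Σ p(s) × length(s) = 1.2812 bits


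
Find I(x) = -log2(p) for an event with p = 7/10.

Information content I(x) = -log₂(p(x))
I = -log₂(7/10) = -log₂(0.7000)
I = 0.5146 bits


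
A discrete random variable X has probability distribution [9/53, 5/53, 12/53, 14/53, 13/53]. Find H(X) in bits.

H(X) = -Σ p(x) log₂ p(x)
  -9/53 × log₂(9/53) = 0.4344
  -5/53 × log₂(5/53) = 0.3213
  -12/53 × log₂(12/53) = 0.4852
  -14/53 × log₂(14/53) = 0.5073
  -13/53 × log₂(13/53) = 0.4973
H(X) = 2.2455 bits


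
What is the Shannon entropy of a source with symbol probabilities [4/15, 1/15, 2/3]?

H(X) = -Σ p(x) log₂ p(x)
  -4/15 × log₂(4/15) = 0.5085
  -1/15 × log₂(1/15) = 0.2605
  -2/3 × log₂(2/3) = 0.3900
H(X) = 1.1589 bits


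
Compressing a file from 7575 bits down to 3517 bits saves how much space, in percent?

Space savings = (1 - Compressed/Original) × 100%
= (1 - 3517/7575) × 100%
= 53.57%


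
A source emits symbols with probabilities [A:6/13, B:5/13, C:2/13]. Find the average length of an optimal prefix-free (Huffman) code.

Huffman tree construction:
Combine smallest probabilities repeatedly
Resulting codes:
  A: 0 (length 1)
  B: 11 (length 2)
  C: 10 (length 2)
Average length = Σ p(s) × length(s) = 1.5385 bits


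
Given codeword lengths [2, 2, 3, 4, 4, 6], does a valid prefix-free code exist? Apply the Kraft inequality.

Kraft inequality: Σ 2^(-l_i) ≤ 1 for prefix-free code
Calculating: 2^(-2) + 2^(-2) + 2^(-3) + 2^(-4) + 2^(-4) + 2^(-6)
= 0.25 + 0.25 + 0.125 + 0.0625 + 0.0625 + 0.015625
= 0.7656
Since 0.7656 ≤ 1, prefix-free code exists


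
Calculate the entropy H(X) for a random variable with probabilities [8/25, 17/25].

H(X) = -Σ p(x) log₂ p(x)
  -8/25 × log₂(8/25) = 0.5260
  -17/25 × log₂(17/25) = 0.3783
H(X) = 0.9044 bits


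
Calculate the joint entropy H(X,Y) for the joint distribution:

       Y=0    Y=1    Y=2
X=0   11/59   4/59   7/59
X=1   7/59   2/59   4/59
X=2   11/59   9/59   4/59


H(X,Y) = -Σ p(x,y) log₂ p(x,y)
  p(0,0)=11/59: -0.1864 × log₂(0.1864) = 0.4518
  p(0,1)=4/59: -0.0678 × log₂(0.0678) = 0.2632
  p(0,2)=7/59: -0.1186 × log₂(0.1186) = 0.3649
  p(1,0)=7/59: -0.1186 × log₂(0.1186) = 0.3649
  p(1,1)=2/59: -0.0339 × log₂(0.0339) = 0.1655
  p(1,2)=4/59: -0.0678 × log₂(0.0678) = 0.2632
  p(2,0)=11/59: -0.1864 × log₂(0.1864) = 0.4518
  p(2,1)=9/59: -0.1525 × log₂(0.1525) = 0.4138
  p(2,2)=4/59: -0.0678 × log₂(0.0678) = 0.2632
H(X,Y) = 3.0023 bits


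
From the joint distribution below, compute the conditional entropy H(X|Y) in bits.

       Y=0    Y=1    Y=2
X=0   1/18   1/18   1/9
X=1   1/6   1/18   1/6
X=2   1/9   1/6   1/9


H(X|Y) = Σ_y p(y) H(X|Y=y)
  p(Y=0) = 1/3, H(X|Y=0) = 1.4591
  p(Y=1) = 5/18, H(X|Y=1) = 1.3710
  p(Y=2) = 7/18, H(X|Y=2) = 1.5567
H(X|Y) = 0.3333×1.4591 + 0.2778×1.3710 + 0.3889×1.5567 = 1.4726 bits


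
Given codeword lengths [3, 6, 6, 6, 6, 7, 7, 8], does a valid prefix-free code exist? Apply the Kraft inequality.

Kraft inequality: Σ 2^(-l_i) ≤ 1 for prefix-free code
Calculating: 2^(-3) + 2^(-6) + 2^(-6) + 2^(-6) + 2^(-6) + 2^(-7) + 2^(-7) + 2^(-8)
= 0.125 + 0.015625 + 0.015625 + 0.015625 + 0.015625 + 0.0078125 + 0.0078125 + 0.00390625
= 0.2070
Since 0.2070 ≤ 1, prefix-free code exists


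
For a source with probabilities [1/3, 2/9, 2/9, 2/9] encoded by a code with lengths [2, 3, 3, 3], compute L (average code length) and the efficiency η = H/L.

Average length L = Σ p_i × l_i = 2.6667 bits
Entropy H = 1.9749 bits
Efficiency η = H/L × 100% = 74.06%


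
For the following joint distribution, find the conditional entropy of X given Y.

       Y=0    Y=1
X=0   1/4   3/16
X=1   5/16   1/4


H(X|Y) = Σ_y p(y) H(X|Y=y)
  p(Y=0) = 9/16, H(X|Y=0) = 0.9911
  p(Y=1) = 7/16, H(X|Y=1) = 0.9852
H(X|Y) = 0.5625×0.9911 + 0.4375×0.9852 = 0.9885 bits


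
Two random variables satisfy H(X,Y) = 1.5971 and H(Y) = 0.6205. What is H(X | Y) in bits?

Chain rule: H(X,Y) = H(X|Y) + H(Y)
H(X|Y) = H(X,Y) - H(Y) = 1.5971 - 0.6205 = 0.9766 bits


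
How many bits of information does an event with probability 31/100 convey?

Information content I(x) = -log₂(p(x))
I = -log₂(31/100) = -log₂(0.3100)
I = 1.6897 bits


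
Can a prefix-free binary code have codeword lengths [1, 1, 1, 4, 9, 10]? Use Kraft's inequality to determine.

Kraft inequality: Σ 2^(-l_i) ≤ 1 for prefix-free code
Calculating: 2^(-1) + 2^(-1) + 2^(-1) + 2^(-4) + 2^(-9) + 2^(-10)
= 0.5 + 0.5 + 0.5 + 0.0625 + 0.001953125 + 0.0009765625
= 1.5654
Since 1.5654 > 1, prefix-free code does not exist


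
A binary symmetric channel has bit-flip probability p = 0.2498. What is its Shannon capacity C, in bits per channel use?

For BSC with error probability p:
C = 1 - H(p) where H(p) is binary entropy
H(0.2498) = -0.2498 × log₂(0.2498) - 0.7502 × log₂(0.7502)
H(p) = 0.8110
C = 1 - 0.8110 = 0.1890 bits/use


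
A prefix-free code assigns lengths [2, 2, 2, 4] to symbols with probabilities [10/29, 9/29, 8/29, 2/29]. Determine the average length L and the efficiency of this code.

Average length L = Σ p_i × l_i = 2.1379 bits
Entropy H = 1.8322 bits
Efficiency η = H/L × 100% = 85.70%


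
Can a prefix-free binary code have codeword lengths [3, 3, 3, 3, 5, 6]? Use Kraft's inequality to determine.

Kraft inequality: Σ 2^(-l_i) ≤ 1 for prefix-free code
Calculating: 2^(-3) + 2^(-3) + 2^(-3) + 2^(-3) + 2^(-5) + 2^(-6)
= 0.125 + 0.125 + 0.125 + 0.125 + 0.03125 + 0.015625
= 0.5469
Since 0.5469 ≤ 1, prefix-free code exists


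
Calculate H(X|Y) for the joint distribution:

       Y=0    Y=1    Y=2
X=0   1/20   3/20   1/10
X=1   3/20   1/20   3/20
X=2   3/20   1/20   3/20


H(X|Y) = Σ_y p(y) H(X|Y=y)
  p(Y=0) = 7/20, H(X|Y=0) = 1.4488
  p(Y=1) = 1/4, H(X|Y=1) = 1.3710
  p(Y=2) = 2/5, H(X|Y=2) = 1.5613
H(X|Y) = 0.3500×1.4488 + 0.2500×1.3710 + 0.4000×1.5613 = 1.4743 bits


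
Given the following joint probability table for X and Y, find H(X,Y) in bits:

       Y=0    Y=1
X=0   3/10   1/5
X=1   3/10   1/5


H(X,Y) = -Σ p(x,y) log₂ p(x,y)
  p(0,0)=3/10: -0.3000 × log₂(0.3000) = 0.5211
  p(0,1)=1/5: -0.2000 × log₂(0.2000) = 0.4644
  p(1,0)=3/10: -0.3000 × log₂(0.3000) = 0.5211
  p(1,1)=1/5: -0.2000 × log₂(0.2000) = 0.4644
H(X,Y) = 1.9710 bits


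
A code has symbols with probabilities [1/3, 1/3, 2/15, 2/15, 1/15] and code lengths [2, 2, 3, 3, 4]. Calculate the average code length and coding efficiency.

Average length L = Σ p_i × l_i = 2.4000 bits
Entropy H = 2.0923 bits
Efficiency η = H/L × 100% = 87.18%


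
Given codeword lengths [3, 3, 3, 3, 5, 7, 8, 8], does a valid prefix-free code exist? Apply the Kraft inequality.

Kraft inequality: Σ 2^(-l_i) ≤ 1 for prefix-free code
Calculating: 2^(-3) + 2^(-3) + 2^(-3) + 2^(-3) + 2^(-5) + 2^(-7) + 2^(-8) + 2^(-8)
= 0.125 + 0.125 + 0.125 + 0.125 + 0.03125 + 0.0078125 + 0.00390625 + 0.00390625
= 0.5469
Since 0.5469 ≤ 1, prefix-free code exists


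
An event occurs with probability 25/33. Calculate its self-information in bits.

Information content I(x) = -log₂(p(x))
I = -log₂(25/33) = -log₂(0.7576)
I = 0.4005 bits


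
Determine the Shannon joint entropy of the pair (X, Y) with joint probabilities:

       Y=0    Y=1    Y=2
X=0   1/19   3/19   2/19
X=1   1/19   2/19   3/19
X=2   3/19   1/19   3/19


H(X,Y) = -Σ p(x,y) log₂ p(x,y)
  p(0,0)=1/19: -0.0526 × log₂(0.0526) = 0.2236
  p(0,1)=3/19: -0.1579 × log₂(0.1579) = 0.4205
  p(0,2)=2/19: -0.1053 × log₂(0.1053) = 0.3419
  p(1,0)=1/19: -0.0526 × log₂(0.0526) = 0.2236
  p(1,1)=2/19: -0.1053 × log₂(0.1053) = 0.3419
  p(1,2)=3/19: -0.1579 × log₂(0.1579) = 0.4205
  p(2,0)=3/19: -0.1579 × log₂(0.1579) = 0.4205
  p(2,1)=1/19: -0.0526 × log₂(0.0526) = 0.2236
  p(2,2)=3/19: -0.1579 × log₂(0.1579) = 0.4205
H(X,Y) = 3.0364 bits


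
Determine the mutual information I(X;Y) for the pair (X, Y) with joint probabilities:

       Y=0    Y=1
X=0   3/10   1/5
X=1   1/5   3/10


H(X) = 1.0000, H(Y) = 1.0000, H(X,Y) = 1.9710
I(X;Y) = H(X) + H(Y) - H(X,Y) = 0.0290 bits


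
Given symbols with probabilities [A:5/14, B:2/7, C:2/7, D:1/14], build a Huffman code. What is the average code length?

Huffman tree construction:
Combine smallest probabilities repeatedly
Resulting codes:
  A: 11 (length 2)
  B: 01 (length 2)
  C: 10 (length 2)
  D: 00 (length 2)
Average length = Σ p(s) × length(s) = 2.0000 bits


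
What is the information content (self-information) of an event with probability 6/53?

Information content I(x) = -log₂(p(x))
I = -log₂(6/53) = -log₂(0.1132)
I = 3.1430 bits


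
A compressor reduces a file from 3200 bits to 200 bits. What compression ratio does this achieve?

Compression ratio = Original / Compressed
= 3200 / 200 = 16.00:1


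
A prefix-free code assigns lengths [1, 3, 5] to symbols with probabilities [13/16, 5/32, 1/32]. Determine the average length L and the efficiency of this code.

Average length L = Σ p_i × l_i = 1.4375 bits
Entropy H = 0.8181 bits
Efficiency η = H/L × 100% = 56.91%


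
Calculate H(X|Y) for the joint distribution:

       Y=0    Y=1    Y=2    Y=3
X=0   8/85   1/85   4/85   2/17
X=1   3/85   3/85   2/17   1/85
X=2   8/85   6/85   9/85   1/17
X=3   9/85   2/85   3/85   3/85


H(X|Y) = Σ_y p(y) H(X|Y=y)
  p(Y=0) = 28/85, H(X|Y=0) = 1.9043
  p(Y=1) = 12/85, H(X|Y=1) = 1.7296
  p(Y=2) = 26/85, H(X|Y=2) = 1.8349
  p(Y=3) = 19/85, H(X|Y=3) = 1.6383
H(X|Y) = 0.3294×1.9043 + 0.1412×1.7296 + 0.3059×1.8349 + 0.2235×1.6383 = 1.7990 bits


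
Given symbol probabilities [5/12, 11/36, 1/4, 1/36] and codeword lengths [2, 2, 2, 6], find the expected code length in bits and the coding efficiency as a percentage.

Average length L = Σ p_i × l_i = 2.1111 bits
Entropy H = 1.6925 bits
Efficiency η = H/L × 100% = 80.17%


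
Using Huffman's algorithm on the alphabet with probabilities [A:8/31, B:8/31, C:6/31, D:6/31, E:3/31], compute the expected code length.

Huffman tree construction:
Combine smallest probabilities repeatedly
Resulting codes:
  A: 01 (length 2)
  B: 10 (length 2)
  C: 111 (length 3)
  D: 00 (length 2)
  E: 110 (length 3)
Average length = Σ p(s) × length(s) = 2.2903 bits


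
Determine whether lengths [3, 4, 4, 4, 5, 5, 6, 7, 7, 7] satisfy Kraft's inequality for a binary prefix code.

Kraft inequality: Σ 2^(-l_i) ≤ 1 for prefix-free code
Calculating: 2^(-3) + 2^(-4) + 2^(-4) + 2^(-4) + 2^(-5) + 2^(-5) + 2^(-6) + 2^(-7) + 2^(-7) + 2^(-7)
= 0.125 + 0.0625 + 0.0625 + 0.0625 + 0.03125 + 0.03125 + 0.015625 + 0.0078125 + 0.0078125 + 0.0078125
= 0.4141
Since 0.4141 ≤ 1, prefix-free code exists


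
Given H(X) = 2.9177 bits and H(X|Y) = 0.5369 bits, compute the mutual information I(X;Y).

I(X;Y) = H(X) - H(X|Y)
I(X;Y) = 2.9177 - 0.5369 = 2.3808 bits


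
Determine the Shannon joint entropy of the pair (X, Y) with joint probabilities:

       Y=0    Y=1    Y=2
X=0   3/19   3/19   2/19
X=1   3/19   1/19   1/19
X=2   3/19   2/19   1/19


H(X,Y) = -Σ p(x,y) log₂ p(x,y)
  p(0,0)=3/19: -0.1579 × log₂(0.1579) = 0.4205
  p(0,1)=3/19: -0.1579 × log₂(0.1579) = 0.4205
  p(0,2)=2/19: -0.1053 × log₂(0.1053) = 0.3419
  p(1,0)=3/19: -0.1579 × log₂(0.1579) = 0.4205
  p(1,1)=1/19: -0.0526 × log₂(0.0526) = 0.2236
  p(1,2)=1/19: -0.0526 × log₂(0.0526) = 0.2236
  p(2,0)=3/19: -0.1579 × log₂(0.1579) = 0.4205
  p(2,1)=2/19: -0.1053 × log₂(0.1053) = 0.3419
  p(2,2)=1/19: -0.0526 × log₂(0.0526) = 0.2236
H(X,Y) = 3.0364 bits


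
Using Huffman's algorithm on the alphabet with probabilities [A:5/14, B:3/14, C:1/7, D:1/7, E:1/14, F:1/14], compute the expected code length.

Huffman tree construction:
Combine smallest probabilities repeatedly
Resulting codes:
  A: 11 (length 2)
  B: 01 (length 2)
  C: 100 (length 3)
  D: 101 (length 3)
  E: 000 (length 3)
  F: 001 (length 3)
Average length = Σ p(s) × length(s) = 2.4286 bits


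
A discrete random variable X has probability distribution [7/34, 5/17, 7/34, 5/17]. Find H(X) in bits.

H(X) = -Σ p(x) log₂ p(x)
  -7/34 × log₂(7/34) = 0.4694
  -5/17 × log₂(5/17) = 0.5193
  -7/34 × log₂(7/34) = 0.4694
  -5/17 × log₂(5/17) = 0.5193
H(X) = 1.9774 bits


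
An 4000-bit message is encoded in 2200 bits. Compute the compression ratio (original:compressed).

Compression ratio = Original / Compressed
= 4000 / 2200 = 1.82:1


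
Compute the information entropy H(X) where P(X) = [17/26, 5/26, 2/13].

H(X) = -Σ p(x) log₂ p(x)
  -17/26 × log₂(17/26) = 0.4008
  -5/26 × log₂(5/26) = 0.4574
  -2/13 × log₂(2/13) = 0.4155
H(X) = 1.2737 bits


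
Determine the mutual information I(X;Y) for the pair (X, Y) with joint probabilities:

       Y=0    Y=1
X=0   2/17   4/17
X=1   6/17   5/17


H(X) = 0.9367, H(Y) = 0.9975, H(X,Y) = 1.9040
I(X;Y) = H(X) + H(Y) - H(X,Y) = 0.0302 bits


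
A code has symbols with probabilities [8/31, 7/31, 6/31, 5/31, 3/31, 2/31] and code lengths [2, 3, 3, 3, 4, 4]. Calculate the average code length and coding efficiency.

Average length L = Σ p_i × l_i = 2.9032 bits
Entropy H = 2.4534 bits
Efficiency η = H/L × 100% = 84.50%


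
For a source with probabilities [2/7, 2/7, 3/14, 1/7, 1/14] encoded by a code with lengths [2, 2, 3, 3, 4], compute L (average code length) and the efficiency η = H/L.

Average length L = Σ p_i × l_i = 2.5000 bits
Entropy H = 2.1820 bits
Efficiency η = H/L × 100% = 87.28%


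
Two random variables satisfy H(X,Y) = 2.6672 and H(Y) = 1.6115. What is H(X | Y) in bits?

Chain rule: H(X,Y) = H(X|Y) + H(Y)
H(X|Y) = H(X,Y) - H(Y) = 2.6672 - 1.6115 = 1.0557 bits


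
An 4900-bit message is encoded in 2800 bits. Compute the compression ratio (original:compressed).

Compression ratio = Original / Compressed
= 4900 / 2800 = 1.75:1


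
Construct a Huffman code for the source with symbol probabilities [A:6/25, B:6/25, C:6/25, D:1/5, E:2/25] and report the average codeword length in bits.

Huffman tree construction:
Combine smallest probabilities repeatedly
Resulting codes:
  A: 00 (length 2)
  B: 01 (length 2)
  C: 10 (length 2)
  D: 111 (length 3)
  E: 110 (length 3)
Average length = Σ p(s) × length(s) = 2.2800 bits


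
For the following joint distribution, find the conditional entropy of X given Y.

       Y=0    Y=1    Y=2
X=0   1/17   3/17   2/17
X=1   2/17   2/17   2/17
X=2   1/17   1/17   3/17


H(X|Y) = Σ_y p(y) H(X|Y=y)
  p(Y=0) = 4/17, H(X|Y=0) = 1.5000
  p(Y=1) = 6/17, H(X|Y=1) = 1.4591
  p(Y=2) = 7/17, H(X|Y=2) = 1.5567
H(X|Y) = 0.2353×1.5000 + 0.3529×1.4591 + 0.4118×1.5567 = 1.5089 bits


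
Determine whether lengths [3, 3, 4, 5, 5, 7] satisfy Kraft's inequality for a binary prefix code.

Kraft inequality: Σ 2^(-l_i) ≤ 1 for prefix-free code
Calculating: 2^(-3) + 2^(-3) + 2^(-4) + 2^(-5) + 2^(-5) + 2^(-7)
= 0.125 + 0.125 + 0.0625 + 0.03125 + 0.03125 + 0.0078125
= 0.3828
Since 0.3828 ≤ 1, prefix-free code exists


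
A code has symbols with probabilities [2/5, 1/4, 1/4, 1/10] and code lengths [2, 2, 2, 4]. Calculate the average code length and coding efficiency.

Average length L = Σ p_i × l_i = 2.2000 bits
Entropy H = 1.8610 bits
Efficiency η = H/L × 100% = 84.59%


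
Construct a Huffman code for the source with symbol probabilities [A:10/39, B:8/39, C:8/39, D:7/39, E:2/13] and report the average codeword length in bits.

Huffman tree construction:
Combine smallest probabilities repeatedly
Resulting codes:
  A: 10 (length 2)
  B: 00 (length 2)
  C: 01 (length 2)
  D: 111 (length 3)
  E: 110 (length 3)
Average length = Σ p(s) × length(s) = 2.3333 bits


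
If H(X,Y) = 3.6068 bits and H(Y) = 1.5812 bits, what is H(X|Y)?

Chain rule: H(X,Y) = H(X|Y) + H(Y)
H(X|Y) = H(X,Y) - H(Y) = 3.6068 - 1.5812 = 2.0256 bits


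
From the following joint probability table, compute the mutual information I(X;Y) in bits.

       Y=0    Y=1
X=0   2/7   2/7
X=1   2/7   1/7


H(X) = 0.9852, H(Y) = 0.9852, H(X,Y) = 1.9502
I(X;Y) = H(X) + H(Y) - H(X,Y) = 0.0202 bits


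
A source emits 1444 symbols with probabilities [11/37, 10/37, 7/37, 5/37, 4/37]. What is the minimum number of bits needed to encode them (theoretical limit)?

Entropy H = 2.2220 bits/symbol
Minimum bits = H × n = 2.2220 × 1444
= 3208.63 bits


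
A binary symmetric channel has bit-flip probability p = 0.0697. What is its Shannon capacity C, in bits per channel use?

For BSC with error probability p:
C = 1 - H(p) where H(p) is binary entropy
H(0.0697) = -0.0697 × log₂(0.0697) - 0.9303 × log₂(0.9303)
H(p) = 0.3648
C = 1 - 0.3648 = 0.6352 bits/use


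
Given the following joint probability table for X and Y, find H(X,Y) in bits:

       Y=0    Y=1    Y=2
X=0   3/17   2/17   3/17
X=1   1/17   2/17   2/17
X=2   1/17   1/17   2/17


H(X,Y) = -Σ p(x,y) log₂ p(x,y)
  p(0,0)=3/17: -0.1765 × log₂(0.1765) = 0.4416
  p(0,1)=2/17: -0.1176 × log₂(0.1176) = 0.3632
  p(0,2)=3/17: -0.1765 × log₂(0.1765) = 0.4416
  p(1,0)=1/17: -0.0588 × log₂(0.0588) = 0.2404
  p(1,1)=2/17: -0.1176 × log₂(0.1176) = 0.3632
  p(1,2)=2/17: -0.1176 × log₂(0.1176) = 0.3632
  p(2,0)=1/17: -0.0588 × log₂(0.0588) = 0.2404
  p(2,1)=1/17: -0.0588 × log₂(0.0588) = 0.2404
  p(2,2)=2/17: -0.1176 × log₂(0.1176) = 0.3632
H(X,Y) = 3.0575 bits


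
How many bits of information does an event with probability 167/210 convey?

Information content I(x) = -log₂(p(x))
I = -log₂(167/210) = -log₂(0.7952)
I = 0.3305 bits


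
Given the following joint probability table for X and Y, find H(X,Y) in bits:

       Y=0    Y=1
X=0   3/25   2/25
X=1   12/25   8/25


H(X,Y) = -Σ p(x,y) log₂ p(x,y)
  p(0,0)=3/25: -0.1200 × log₂(0.1200) = 0.3671
  p(0,1)=2/25: -0.0800 × log₂(0.0800) = 0.2915
  p(1,0)=12/25: -0.4800 × log₂(0.4800) = 0.5083
  p(1,1)=8/25: -0.3200 × log₂(0.3200) = 0.5260
H(X,Y) = 1.6929 bits


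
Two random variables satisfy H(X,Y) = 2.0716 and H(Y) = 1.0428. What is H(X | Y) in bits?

Chain rule: H(X,Y) = H(X|Y) + H(Y)
H(X|Y) = H(X,Y) - H(Y) = 2.0716 - 1.0428 = 1.0288 bits


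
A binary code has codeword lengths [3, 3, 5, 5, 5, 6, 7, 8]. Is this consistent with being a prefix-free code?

Kraft inequality: Σ 2^(-l_i) ≤ 1 for prefix-free code
Calculating: 2^(-3) + 2^(-3) + 2^(-5) + 2^(-5) + 2^(-5) + 2^(-6) + 2^(-7) + 2^(-8)
= 0.125 + 0.125 + 0.03125 + 0.03125 + 0.03125 + 0.015625 + 0.0078125 + 0.00390625
= 0.3711
Since 0.3711 ≤ 1, prefix-free code exists


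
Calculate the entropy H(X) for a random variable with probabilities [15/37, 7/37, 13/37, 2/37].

H(X) = -Σ p(x) log₂ p(x)
  -15/37 × log₂(15/37) = 0.5281
  -7/37 × log₂(7/37) = 0.4545
  -13/37 × log₂(13/37) = 0.5302
  -2/37 × log₂(2/37) = 0.2275
H(X) = 1.7402 bits


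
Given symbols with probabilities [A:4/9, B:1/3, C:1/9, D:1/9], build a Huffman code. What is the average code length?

Huffman tree construction:
Combine smallest probabilities repeatedly
Resulting codes:
  A: 0 (length 1)
  B: 11 (length 2)
  C: 100 (length 3)
  D: 101 (length 3)
Average length = Σ p(s) × length(s) = 1.7778 bits


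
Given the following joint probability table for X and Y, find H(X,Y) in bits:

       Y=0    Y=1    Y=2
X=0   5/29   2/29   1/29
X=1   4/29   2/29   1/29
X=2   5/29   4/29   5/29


H(X,Y) = -Σ p(x,y) log₂ p(x,y)
  p(0,0)=5/29: -0.1724 × log₂(0.1724) = 0.4373
  p(0,1)=2/29: -0.0690 × log₂(0.0690) = 0.2661
  p(0,2)=1/29: -0.0345 × log₂(0.0345) = 0.1675
  p(1,0)=4/29: -0.1379 × log₂(0.1379) = 0.3942
  p(1,1)=2/29: -0.0690 × log₂(0.0690) = 0.2661
  p(1,2)=1/29: -0.0345 × log₂(0.0345) = 0.1675
  p(2,0)=5/29: -0.1724 × log₂(0.1724) = 0.4373
  p(2,1)=4/29: -0.1379 × log₂(0.1379) = 0.3942
  p(2,2)=5/29: -0.1724 × log₂(0.1724) = 0.4373
H(X,Y) = 2.9673 bits


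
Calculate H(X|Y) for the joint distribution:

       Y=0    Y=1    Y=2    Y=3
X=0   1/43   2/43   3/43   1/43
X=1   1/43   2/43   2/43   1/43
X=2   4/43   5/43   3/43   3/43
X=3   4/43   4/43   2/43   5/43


H(X|Y) = Σ_y p(y) H(X|Y=y)
  p(Y=0) = 10/43, H(X|Y=0) = 1.7219
  p(Y=1) = 13/43, H(X|Y=1) = 1.8843
  p(Y=2) = 10/43, H(X|Y=2) = 1.9710
  p(Y=3) = 10/43, H(X|Y=3) = 1.6855
H(X|Y) = 0.2326×1.7219 + 0.3023×1.8843 + 0.2326×1.9710 + 0.2326×1.6855 = 1.8205 bits


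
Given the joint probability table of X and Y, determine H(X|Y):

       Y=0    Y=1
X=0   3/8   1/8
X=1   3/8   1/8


H(X|Y) = Σ_y p(y) H(X|Y=y)
  p(Y=0) = 3/4, H(X|Y=0) = 1.0000
  p(Y=1) = 1/4, H(X|Y=1) = 1.0000
H(X|Y) = 0.7500×1.0000 + 0.2500×1.0000 = 1.0000 bits


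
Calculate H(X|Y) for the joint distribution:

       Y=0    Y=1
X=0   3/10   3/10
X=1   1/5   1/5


H(X|Y) = Σ_y p(y) H(X|Y=y)
  p(Y=0) = 1/2, H(X|Y=0) = 0.9710
  p(Y=1) = 1/2, H(X|Y=1) = 0.9710
H(X|Y) = 0.5000×0.9710 + 0.5000×0.9710 = 0.9710 bits


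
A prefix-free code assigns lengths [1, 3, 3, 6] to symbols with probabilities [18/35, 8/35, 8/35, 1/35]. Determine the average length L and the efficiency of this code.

Average length L = Σ p_i × l_i = 2.0571 bits
Entropy H = 1.6133 bits
Efficiency η = H/L × 100% = 78.43%


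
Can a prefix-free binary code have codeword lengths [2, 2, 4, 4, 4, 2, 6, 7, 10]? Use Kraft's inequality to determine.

Kraft inequality: Σ 2^(-l_i) ≤ 1 for prefix-free code
Calculating: 2^(-2) + 2^(-2) + 2^(-4) + 2^(-4) + 2^(-4) + 2^(-2) + 2^(-6) + 2^(-7) + 2^(-10)
= 0.25 + 0.25 + 0.0625 + 0.0625 + 0.0625 + 0.25 + 0.015625 + 0.0078125 + 0.0009765625
= 0.9619
Since 0.9619 ≤ 1, prefix-free code exists


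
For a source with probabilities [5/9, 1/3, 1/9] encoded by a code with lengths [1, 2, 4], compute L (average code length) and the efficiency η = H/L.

Average length L = Σ p_i × l_i = 1.6667 bits
Entropy H = 1.3516 bits
Efficiency η = H/L × 100% = 81.10%


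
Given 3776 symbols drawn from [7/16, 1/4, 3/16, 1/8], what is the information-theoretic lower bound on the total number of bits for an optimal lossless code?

Entropy H = 1.8496 bits/symbol
Minimum bits = H × n = 1.8496 × 3776
= 6984.10 bits


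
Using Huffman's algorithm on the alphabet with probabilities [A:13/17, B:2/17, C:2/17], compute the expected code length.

Huffman tree construction:
Combine smallest probabilities repeatedly
Resulting codes:
  A: 1 (length 1)
  B: 00 (length 2)
  C: 01 (length 2)
Average length = Σ p(s) × length(s) = 1.2353 bits


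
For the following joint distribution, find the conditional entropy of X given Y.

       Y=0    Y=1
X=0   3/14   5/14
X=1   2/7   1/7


H(X|Y) = Σ_y p(y) H(X|Y=y)
  p(Y=0) = 1/2, H(X|Y=0) = 0.9852
  p(Y=1) = 1/2, H(X|Y=1) = 0.8631
H(X|Y) = 0.5000×0.9852 + 0.5000×0.8631 = 0.9242 bits


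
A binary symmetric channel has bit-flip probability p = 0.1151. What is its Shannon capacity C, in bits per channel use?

For BSC with error probability p:
C = 1 - H(p) where H(p) is binary entropy
H(0.1151) = -0.1151 × log₂(0.1151) - 0.8849 × log₂(0.8849)
H(p) = 0.5151
C = 1 - 0.5151 = 0.4849 bits/use


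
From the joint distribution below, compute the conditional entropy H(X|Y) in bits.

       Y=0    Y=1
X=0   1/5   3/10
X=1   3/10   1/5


H(X|Y) = Σ_y p(y) H(X|Y=y)
  p(Y=0) = 1/2, H(X|Y=0) = 0.9710
  p(Y=1) = 1/2, H(X|Y=1) = 0.9710
H(X|Y) = 0.5000×0.9710 + 0.5000×0.9710 = 0.9710 bits


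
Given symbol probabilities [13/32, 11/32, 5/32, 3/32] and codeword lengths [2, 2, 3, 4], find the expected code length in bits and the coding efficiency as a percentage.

Average length L = Σ p_i × l_i = 2.3438 bits
Entropy H = 1.7961 bits
Efficiency η = H/L × 100% = 76.63%


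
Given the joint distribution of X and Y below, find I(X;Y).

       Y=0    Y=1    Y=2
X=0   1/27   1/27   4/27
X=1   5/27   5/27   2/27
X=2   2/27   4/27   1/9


H(X) = 1.5305, H(Y) = 1.5790, H(X,Y) = 2.9781
I(X;Y) = H(X) + H(Y) - H(X,Y) = 0.1314 bits


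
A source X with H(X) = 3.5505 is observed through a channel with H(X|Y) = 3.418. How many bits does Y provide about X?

I(X;Y) = H(X) - H(X|Y)
I(X;Y) = 3.5505 - 3.418 = 0.1325 bits


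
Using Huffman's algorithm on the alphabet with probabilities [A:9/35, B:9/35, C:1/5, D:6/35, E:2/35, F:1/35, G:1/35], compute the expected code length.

Huffman tree construction:
Combine smallest probabilities repeatedly
Resulting codes:
  A: 01 (length 2)
  B: 10 (length 2)
  C: 00 (length 2)
  D: 111 (length 3)
  E: 1100 (length 4)
  F: 11010 (length 5)
  G: 11011 (length 5)
Average length = Σ p(s) × length(s) = 2.4571 bits


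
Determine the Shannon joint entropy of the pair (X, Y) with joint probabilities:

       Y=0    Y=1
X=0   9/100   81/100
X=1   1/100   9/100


H(X,Y) = -Σ p(x,y) log₂ p(x,y)
  p(0,0)=9/100: -0.0900 × log₂(0.0900) = 0.3127
  p(0,1)=81/100: -0.8100 × log₂(0.8100) = 0.2462
  p(1,0)=1/100: -0.0100 × log₂(0.0100) = 0.0664
  p(1,1)=9/100: -0.0900 × log₂(0.0900) = 0.3127
H(X,Y) = 0.9380 bits


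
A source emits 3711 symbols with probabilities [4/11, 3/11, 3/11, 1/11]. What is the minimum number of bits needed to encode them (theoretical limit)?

Entropy H = 1.8676 bits/symbol
Minimum bits = H × n = 1.8676 × 3711
= 6930.79 bits


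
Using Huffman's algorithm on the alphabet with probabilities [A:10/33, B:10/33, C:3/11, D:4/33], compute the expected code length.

Huffman tree construction:
Combine smallest probabilities repeatedly
Resulting codes:
  A: 10 (length 2)
  B: 11 (length 2)
  C: 01 (length 2)
  D: 00 (length 2)
Average length = Σ p(s) × length(s) = 2.0000 bits


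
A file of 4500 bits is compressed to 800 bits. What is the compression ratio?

Compression ratio = Original / Compressed
= 4500 / 800 = 5.62:1


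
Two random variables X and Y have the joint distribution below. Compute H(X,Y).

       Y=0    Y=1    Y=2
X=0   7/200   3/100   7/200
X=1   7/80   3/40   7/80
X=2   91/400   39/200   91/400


H(X,Y) = -Σ p(x,y) log₂ p(x,y)
  p(0,0)=7/200: -0.0350 × log₂(0.0350) = 0.1693
  p(0,1)=3/100: -0.0300 × log₂(0.0300) = 0.1518
  p(0,2)=7/200: -0.0350 × log₂(0.0350) = 0.1693
  p(1,0)=7/80: -0.0875 × log₂(0.0875) = 0.3075
  p(1,1)=3/40: -0.0750 × log₂(0.0750) = 0.2803
  p(1,2)=7/80: -0.0875 × log₂(0.0875) = 0.3075
  p(2,0)=91/400: -0.2275 × log₂(0.2275) = 0.4860
  p(2,1)=39/200: -0.1950 × log₂(0.1950) = 0.4599
  p(2,2)=91/400: -0.2275 × log₂(0.2275) = 0.4860
H(X,Y) = 2.8175 bits


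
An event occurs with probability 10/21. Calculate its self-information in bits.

Information content I(x) = -log₂(p(x))
I = -log₂(10/21) = -log₂(0.4762)
I = 1.0704 bits


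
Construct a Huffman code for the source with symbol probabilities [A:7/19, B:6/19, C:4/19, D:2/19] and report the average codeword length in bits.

Huffman tree construction:
Combine smallest probabilities repeatedly
Resulting codes:
  A: 0 (length 1)
  B: 10 (length 2)
  C: 111 (length 3)
  D: 110 (length 3)
Average length = Σ p(s) × length(s) = 1.9474 bits


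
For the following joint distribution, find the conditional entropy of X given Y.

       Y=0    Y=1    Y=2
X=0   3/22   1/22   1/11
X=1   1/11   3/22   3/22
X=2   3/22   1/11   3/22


H(X|Y) = Σ_y p(y) H(X|Y=y)
  p(Y=0) = 4/11, H(X|Y=0) = 1.5613
  p(Y=1) = 3/11, H(X|Y=1) = 1.4591
  p(Y=2) = 4/11, H(X|Y=2) = 1.5613
H(X|Y) = 0.3636×1.5613 + 0.2727×1.4591 + 0.3636×1.5613 = 1.5334 bits


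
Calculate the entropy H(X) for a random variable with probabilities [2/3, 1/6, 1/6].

H(X) = -Σ p(x) log₂ p(x)
  -2/3 × log₂(2/3) = 0.3900
  -1/6 × log₂(1/6) = 0.4308
  -1/6 × log₂(1/6) = 0.4308
H(X) = 1.2516 bits


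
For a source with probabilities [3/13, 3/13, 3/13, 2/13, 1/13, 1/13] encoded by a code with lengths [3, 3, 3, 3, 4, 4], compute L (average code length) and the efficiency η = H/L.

Average length L = Σ p_i × l_i = 3.1538 bits
Entropy H = 2.4493 bits
Efficiency η = H/L × 100% = 77.66%


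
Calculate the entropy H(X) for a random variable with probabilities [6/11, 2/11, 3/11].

H(X) = -Σ p(x) log₂ p(x)
  -6/11 × log₂(6/11) = 0.4770
  -2/11 × log₂(2/11) = 0.4472
  -3/11 × log₂(3/11) = 0.5112
H(X) = 1.4354 bits


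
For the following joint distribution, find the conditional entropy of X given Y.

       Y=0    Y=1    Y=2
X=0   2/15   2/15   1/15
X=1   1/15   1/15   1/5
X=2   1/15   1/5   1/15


H(X|Y) = Σ_y p(y) H(X|Y=y)
  p(Y=0) = 4/15, H(X|Y=0) = 1.5000
  p(Y=1) = 2/5, H(X|Y=1) = 1.4591
  p(Y=2) = 1/3, H(X|Y=2) = 1.3710
H(X|Y) = 0.2667×1.5000 + 0.4000×1.4591 + 0.3333×1.3710 = 1.4406 bits


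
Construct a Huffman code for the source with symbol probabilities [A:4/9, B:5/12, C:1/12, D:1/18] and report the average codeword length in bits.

Huffman tree construction:
Combine smallest probabilities repeatedly
Resulting codes:
  A: 0 (length 1)
  B: 11 (length 2)
  C: 101 (length 3)
  D: 100 (length 3)
Average length = Σ p(s) × length(s) = 1.6944 bits


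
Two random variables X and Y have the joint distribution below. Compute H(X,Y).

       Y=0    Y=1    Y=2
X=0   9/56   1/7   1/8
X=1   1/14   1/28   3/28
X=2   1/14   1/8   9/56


H(X,Y) = -Σ p(x,y) log₂ p(x,y)
  p(0,0)=9/56: -0.1607 × log₂(0.1607) = 0.4239
  p(0,1)=1/7: -0.1429 × log₂(0.1429) = 0.4011
  p(0,2)=1/8: -0.1250 × log₂(0.1250) = 0.3750
  p(1,0)=1/14: -0.0714 × log₂(0.0714) = 0.2720
  p(1,1)=1/28: -0.0357 × log₂(0.0357) = 0.1717
  p(1,2)=3/28: -0.1071 × log₂(0.1071) = 0.3453
  p(2,0)=1/14: -0.0714 × log₂(0.0714) = 0.2720
  p(2,1)=1/8: -0.1250 × log₂(0.1250) = 0.3750
  p(2,2)=9/56: -0.1607 × log₂(0.1607) = 0.4239
H(X,Y) = 3.0597 bits


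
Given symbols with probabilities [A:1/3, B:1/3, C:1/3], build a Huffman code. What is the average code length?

Huffman tree construction:
Combine smallest probabilities repeatedly
Resulting codes:
  A: 10 (length 2)
  B: 11 (length 2)
  C: 0 (length 1)
Average length = Σ p(s) × length(s) = 1.6667 bits


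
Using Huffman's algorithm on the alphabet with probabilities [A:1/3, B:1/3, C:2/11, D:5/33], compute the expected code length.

Huffman tree construction:
Combine smallest probabilities repeatedly
Resulting codes:
  A: 10 (length 2)
  B: 11 (length 2)
  C: 01 (length 2)
  D: 00 (length 2)
Average length = Σ p(s) × length(s) = 2.0000 bits


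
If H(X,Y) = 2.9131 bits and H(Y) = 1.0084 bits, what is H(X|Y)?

Chain rule: H(X,Y) = H(X|Y) + H(Y)
H(X|Y) = H(X,Y) - H(Y) = 2.9131 - 1.0084 = 1.9047 bits


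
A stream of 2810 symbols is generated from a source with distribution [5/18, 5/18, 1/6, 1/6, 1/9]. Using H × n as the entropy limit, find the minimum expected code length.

Entropy H = 2.2405 bits/symbol
Minimum bits = H × n = 2.2405 × 2810
= 6295.90 bits


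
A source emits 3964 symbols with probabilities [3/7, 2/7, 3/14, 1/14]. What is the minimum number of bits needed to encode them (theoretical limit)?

Entropy H = 1.7885 bits/symbol
Minimum bits = H × n = 1.7885 × 3964
= 7089.42 bits


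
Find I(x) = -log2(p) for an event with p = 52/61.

Information content I(x) = -log₂(p(x))
I = -log₂(52/61) = -log₂(0.8525)
I = 0.2303 bits


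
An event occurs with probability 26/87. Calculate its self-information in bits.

Information content I(x) = -log₂(p(x))
I = -log₂(26/87) = -log₂(0.2989)
I = 1.7425 bits


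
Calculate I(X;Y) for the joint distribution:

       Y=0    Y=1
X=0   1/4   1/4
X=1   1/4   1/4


H(X) = 1.0000, H(Y) = 1.0000, H(X,Y) = 2.0000
I(X;Y) = H(X) + H(Y) - H(X,Y) = 0.0000 bits


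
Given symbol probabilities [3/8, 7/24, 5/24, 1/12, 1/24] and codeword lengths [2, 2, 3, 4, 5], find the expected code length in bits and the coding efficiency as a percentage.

Average length L = Σ p_i × l_i = 2.5000 bits
Entropy H = 2.0104 bits
Efficiency η = H/L × 100% = 80.41%


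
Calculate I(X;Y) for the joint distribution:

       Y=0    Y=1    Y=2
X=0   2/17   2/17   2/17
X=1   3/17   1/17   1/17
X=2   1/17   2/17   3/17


H(X) = 1.5799, H(Y) = 1.5799, H(X,Y) = 3.0575
I(X;Y) = H(X) + H(Y) - H(X,Y) = 0.1023 bits
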